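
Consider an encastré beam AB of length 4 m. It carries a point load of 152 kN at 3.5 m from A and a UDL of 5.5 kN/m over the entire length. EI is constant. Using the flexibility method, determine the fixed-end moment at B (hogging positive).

Release both end moments; the primary structure is a simply-supported span AB with redundants M_A and M_B.
Simple-span end rotations at A and B under the given loads:
  at A: point load 152 at a = 3.5: Pab(L + b)/(6LEI) = 49.88/EI
  at B: point load 152 at a = 3.5: Pab(L + a)/(6LEI) = 83.12/EI
  at A: UDL 5.5: wL³/(24EI) = 14.67/EI
  at B: UDL 5.5: wL³/(24EI) = 14.67/EI
  θ_A0 = 64.54/EI,  θ_B0 = 97.79/EI
Flexibility coefficients: a unit moment at one end gives L/(3EI) there and L/(6EI) at the far end, so f₁₁ = f₂₂ = 1.333/EI and f₁₂ = f₂₁ = 0.6667/EI.
Compatibility — zero rotation at each built-in end:
  1.333 M_A + 0.6667 M_B = 64.54
  0.6667 M_A + 1.333 M_B = 97.79
Solving the pair gives M_A = 15.65 kN·m and M_B = 65.52 kN·m (hogging).

M_B = 65.52 kN·m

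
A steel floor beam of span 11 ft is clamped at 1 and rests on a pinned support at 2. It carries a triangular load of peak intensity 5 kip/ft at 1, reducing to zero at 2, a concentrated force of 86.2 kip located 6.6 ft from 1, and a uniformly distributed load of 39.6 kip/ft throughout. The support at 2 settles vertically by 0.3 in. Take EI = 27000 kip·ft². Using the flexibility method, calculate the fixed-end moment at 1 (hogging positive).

Take the reaction at 2 as the redundant and release it; the primary structure is a cantilever fixed at 1.
Primary-structure tip deflection at 2 by superposition:
  triangular load, peak 5 at the fixed end: w₀L⁴/(30EI) = 2440/EI
  point load 86.2 at a = 6.6: Pa²(3L − a)/(6EI) = 16521/EI
  UDL 39.6: wL⁴/(8EI) = 72473/EI
  δ_0 = 91435/EI
Flexibility coefficient — unit upward force at 2: δ_{22} = L³/(3EI) = 443.7/EI.
With EI = 27000 kip·ft²: δ_0 = 3.3865 ft and δ_{22} = 0.016432 ft/kip.
Compatibility — the beam at 2 must follow the support down by 0.025 ft: δ_0 − R_2·δ_{22} = 0.025, so R_2 = (3.3865 − 0.025)/0.016432 = 204.6 kip.
Moment equilibrium about 1: M_1 = Σ(load moments about 1) − R_2·L = 3066 − 204.6×11 = 815.3 kip·ft.

M_1 = 815.3 kip·ft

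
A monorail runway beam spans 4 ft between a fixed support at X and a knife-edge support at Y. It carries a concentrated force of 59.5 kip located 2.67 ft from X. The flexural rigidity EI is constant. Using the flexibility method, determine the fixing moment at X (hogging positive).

Take the reaction at Y as the redundant and release it; the primary structure is a cantilever fixed at X.
Deflection at Y on the released cantilever, summing each load's contribution:
  point load 59.5 at a = 2.67: Pa²(3L − a)/(6EI) = 659.6/EI
Tip deflection under a unit load at Y: L³/(3EI) = 21.33/EI.
The prop prevents deflection at Y: R_Y = δ_0/δ_{YY} = 659.6/21.33 = 30.92 kip.
Moment equilibrium about X: M_X = Σ(load moments about X) − R_Y·L = 158.9 − 30.92×4 = 35.19 kip·ft.

M_X = 35.19 kip·ft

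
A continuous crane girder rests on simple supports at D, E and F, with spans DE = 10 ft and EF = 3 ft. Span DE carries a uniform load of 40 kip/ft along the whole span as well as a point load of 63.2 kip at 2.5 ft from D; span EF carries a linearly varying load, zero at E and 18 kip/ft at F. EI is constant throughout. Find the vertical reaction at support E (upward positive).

Insert a hinge at E; M_E is the redundant, and each span becomes simply supported.
Rotations at E on the released spans (each span's end-slope, ×1/EI):
  span DE: UDL 40: wL³/(24EI) = 1667/EI
  span DE: point load 63.2 at a = 2.5: Pab(L + a)/(6LEI) = 246.9/EI
  span EF: triangular load, peak 18: 7w₀L³/(360EI) = 9.45/EI
  relative rotation θ_0 = (1914 + 9.45)/EI = 1923/EI
A unit hogging moment at E produces rotation L₁/(3EI) + L₂/(3EI) = 4.333/EI.
Compatibility: M_E·(L₁+L₂)/(3EI) = θ_0, giving M_E = 443.8 kip·ft (hogging).
Span DE, ΣM about D with M_E applied at E: R_E^{DE}·10 = 2158 + 443.8, so R_E^{DE} = 260.2 kip and R_D = 463.2 − 260.2 = 203 kip.
Span EF, ΣM about F: R_E^{EF}·3 = 27 + 443.8, so R_E^{EF} = 156.9 kip and R_F = 27 − 156.9 = -129.9 kip.
R_E = 260.2 + 156.9 = 417.1 kip.

R_E = 417.1 kip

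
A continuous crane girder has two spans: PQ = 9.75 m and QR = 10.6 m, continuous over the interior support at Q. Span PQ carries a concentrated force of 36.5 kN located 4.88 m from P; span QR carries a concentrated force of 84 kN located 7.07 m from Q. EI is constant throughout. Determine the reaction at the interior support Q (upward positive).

R_Q = 66.06 kN

Insert a hinge at Q; M_Q is the redundant, and each span becomes simply supported.
Discontinuity in slope at Q on the released structure — sum the simple-span end rotations:
  span PQ: point load 36.5 at a = 4.88: Pab(L + a)/(6LEI) = 216.9/EI
  span QR: point load 84 at a = 7.07: Pab(L + b)/(6LEI) = 465.8/EI
  relative rotation θ_0 = (216.9 + 465.8)/EI = 682.7/EI
A unit hogging moment at Q produces rotation L₁/(3EI) + L₂/(3EI) = 6.783/EI.
Slope continuity at Q: θ_0 = M_Q·6.783/EI, so M_Q = 682.7/6.783 = 100.6 kN·m (hogging).
Span PQ, ΣM about P with M_Q applied at Q: R_Q^{PQ}·9.75 = 178.1 + 100.6, so R_Q^{PQ} = 28.59 kN and R_P = 36.5 − 28.59 = 7.909 kN.
Span QR, ΣM about R: R_Q^{QR}·10.6 = 296.5 + 100.6, so R_Q^{QR} = 37.47 kN and R_R = 84 − 37.47 = 46.53 kN.
R_Q = 28.59 + 37.47 = 66.06 kN.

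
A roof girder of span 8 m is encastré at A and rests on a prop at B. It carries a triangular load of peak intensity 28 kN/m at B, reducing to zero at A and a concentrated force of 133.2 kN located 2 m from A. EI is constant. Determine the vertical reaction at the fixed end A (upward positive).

Choose R_B as the redundant. The primary structure is the cantilever fixed at A.
Deflection at B on the released cantilever, summing each load's contribution:
  triangular load, peak 28 at the free end: 11w₀L⁴/(120EI) = 10513/EI
  point load 133.2 at a = 2: Pa²(3L − a)/(6EI) = 1954/EI
  δ_0 = 12467/EI
Tip deflection under a unit load at B: L³/(3EI) = 170.7/EI.
The prop prevents deflection at B: R_B = δ_0/δ_{BB} = 12467/170.7 = 73.05 kN.
Vertical equilibrium: R_A = ΣP − R_B = 245.2 − 73.05 = 172.2 kN.

R_A = 172.2 kN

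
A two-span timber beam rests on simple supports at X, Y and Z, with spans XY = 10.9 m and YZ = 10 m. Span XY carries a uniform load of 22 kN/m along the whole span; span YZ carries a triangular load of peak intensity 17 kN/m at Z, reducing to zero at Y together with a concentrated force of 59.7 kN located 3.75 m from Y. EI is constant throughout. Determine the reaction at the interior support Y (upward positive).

R_Y = 237.7 kN

Insert a hinge at Y; M_Y is the redundant, and each span becomes simply supported.
Discontinuity in slope at Y on the released structure — sum the simple-span end rotations:
  span XY: UDL 22: wL³/(24EI) = 1187/EI
  span YZ: triangular load, peak 17: 7w₀L³/(360EI) = 330.6/EI
  span YZ: point load 59.7 at a = 3.75: Pab(L + b)/(6LEI) = 379/EI
  relative rotation θ_0 = (1187 + 709.5)/EI = 1897/EI
A unit hogging moment at Y produces rotation L₁/(3EI) + L₂/(3EI) = 6.967/EI.
Compatibility: M_Y·(L₁+L₂)/(3EI) = θ_0, giving M_Y = 272.2 kN·m (hogging).
Span XY, ΣM about X with M_Y applied at Y: R_Y^{XY}·10.9 = 1307 + 272.2, so R_Y^{XY} = 144.9 kN and R_X = 239.8 − 144.9 = 94.92 kN.
Span YZ, ΣM about Z: R_Y^{YZ}·10 = 656.5 + 272.2, so R_Y^{YZ} = 92.87 kN and R_Z = 144.7 − 92.87 = 51.83 kN.
R_Y = 144.9 + 92.87 = 237.7 kN.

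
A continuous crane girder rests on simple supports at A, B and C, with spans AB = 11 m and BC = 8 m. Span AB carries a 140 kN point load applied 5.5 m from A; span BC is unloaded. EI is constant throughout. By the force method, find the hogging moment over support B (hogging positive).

M_B = 167.2 kN·m

Take M_B as the redundant. Released structure: two simple spans AB and BC with a hinge at B.
Rotations at B on the released spans (each span's end-slope, ×1/EI):
  span AB: point load 140 at a = 5.5: Pab(L + a)/(6LEI) = 1059/EI
  relative rotation θ_0 = (1059 + 0)/EI = 1059/EI
A unit hogging moment at B produces rotation L₁/(3EI) + L₂/(3EI) = 6.333/EI.
Slope continuity at B: θ_0 = M_B·6.333/EI, so M_B = 1059/6.333 = 167.2 kN·m (hogging).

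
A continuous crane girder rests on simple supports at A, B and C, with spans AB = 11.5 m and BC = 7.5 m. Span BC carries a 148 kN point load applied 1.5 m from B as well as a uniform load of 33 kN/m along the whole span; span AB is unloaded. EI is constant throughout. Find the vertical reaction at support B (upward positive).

Insert a hinge at B; M_B is the redundant, and each span becomes simply supported.
Rotations at B on the released spans (each span's end-slope, ×1/EI):
  span BC: point load 148 at a = 1.5: Pab(L + b)/(6LEI) = 399.6/EI
  span BC: UDL 33: wL³/(24EI) = 580.1/EI
  relative rotation θ_0 = (0 + 979.7)/EI = 979.7/EI
A unit hogging moment at B produces rotation L₁/(3EI) + L₂/(3EI) = 6.333/EI.
Slope continuity at B: θ_0 = M_B·6.333/EI, so M_B = 979.7/6.333 = 154.7 kN·m (hogging).
Span AB, ΣM about A with M_B applied at B: R_B^{AB}·11.5 = 0 + 154.7, so R_B^{AB} = 13.45 kN and R_A = 0 − 13.45 = -13.45 kN.
Span BC, ΣM about C: R_B^{BC}·7.5 = 1816 + 154.7, so R_B^{BC} = 262.8 kN and R_C = 395.5 − 262.8 = 132.7 kN.
R_B = 13.45 + 262.8 = 276.2 kN.

R_B = 276.2 kN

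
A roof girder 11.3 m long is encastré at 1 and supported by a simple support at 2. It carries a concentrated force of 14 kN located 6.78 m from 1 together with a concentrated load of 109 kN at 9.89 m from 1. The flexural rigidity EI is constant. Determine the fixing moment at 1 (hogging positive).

M_1 = 102.2 kN·m

Remove the prop at 2; the released (primary) structure is a cantilever built in at 1.
Deflection at 2 on the released cantilever, summing each load's contribution:
  point load 14 at a = 6.78: Pa²(3L − a)/(6EI) = 2909/EI
  point load 109 at a = 9.89: Pa²(3L − a)/(6EI) = 42664/EI
  δ_0 = 45573/EI
Tip deflection under a unit load at 2: L³/(3EI) = 481/EI.
The prop prevents deflection at 2: R_2 = δ_0/δ_{22} = 45573/481 = 94.75 kN.
Moment equilibrium about 1: M_1 = Σ(load moments about 1) − R_2·L = 1173 − 94.75×11.3 = 102.2 kN·m.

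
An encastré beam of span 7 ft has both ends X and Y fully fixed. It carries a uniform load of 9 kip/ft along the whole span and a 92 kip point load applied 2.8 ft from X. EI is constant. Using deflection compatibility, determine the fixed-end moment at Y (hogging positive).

Release both end moments; the primary structure is a simply-supported span XY with redundants M_X and M_Y.
On the primary (simply-supported) span, the end slopes from the loading are:
  at X: UDL 9: wL³/(24EI) = 128.6/EI
  at Y: UDL 9: wL³/(24EI) = 128.6/EI
  at X: point load 92 at a = 2.8: Pab(L + b)/(6LEI) = 288.5/EI
  at Y: point load 92 at a = 2.8: Pab(L + a)/(6LEI) = 252.4/EI
  θ_X0 = 417.1/EI,  θ_Y0 = 381.1/EI
Flexibility coefficients: a unit moment at one end gives L/(3EI) there and L/(6EI) at the far end, so f₁₁ = f₂₂ = 2.333/EI and f₁₂ = f₂₁ = 1.167/EI.
Compatibility — zero rotation at each built-in end:
  2.333 M_X + 1.167 M_Y = 417.1
  1.167 M_X + 2.333 M_Y = 381.1
Solving the pair gives M_X = 129.5 kip·ft and M_Y = 98.57 kip·ft (hogging).

M_Y = 98.57 kip·ft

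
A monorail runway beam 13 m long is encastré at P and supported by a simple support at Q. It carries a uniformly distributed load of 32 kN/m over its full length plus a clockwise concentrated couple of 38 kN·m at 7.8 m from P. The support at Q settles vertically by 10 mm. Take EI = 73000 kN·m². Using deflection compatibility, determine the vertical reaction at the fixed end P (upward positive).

R_P = 257.3 kN

Choose R_Q as the redundant. The primary structure is the cantilever fixed at P.
Deflection at Q on the released cantilever, summing each load's contribution:
  UDL 32: wL⁴/(8EI) = 114244/EI
  clockwise couple 38 at a = 7.8: M₀a(2L − a)/(2EI) = 2697/EI
  δ_0 = 116941/EI
Flexibility coefficient — unit upward force at Q: δ_{QQ} = L³/(3EI) = 732.3/EI.
With EI = 73000 kN·m²: δ_0 = 1.6019 m and δ_{QQ} = 0.010032 m/kN.
Compatibility — the beam at Q must follow the support down by 0.01 m: δ_0 − R_Q·δ_{QQ} = 0.01, so R_Q = (1.6019 − 0.01)/0.010032 = 158.7 kN.
Vertical equilibrium: R_P = ΣP − R_Q = 416 − 158.7 = 257.3 kN.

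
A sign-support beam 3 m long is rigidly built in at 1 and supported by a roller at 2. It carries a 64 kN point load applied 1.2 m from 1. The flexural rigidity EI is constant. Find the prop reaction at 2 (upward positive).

Remove the prop at 2; the released (primary) structure is a cantilever built in at 1.
Deflection at 2 on the released cantilever, summing each load's contribution:
  point load 64 at a = 1.2: Pa²(3L − a)/(6EI) = 119.8/EI
Flexibility coefficient — unit upward force at 2: δ_{22} = L³/(3EI) = 9/EI.
Compatibility at 2: δ_0 − R_2·δ_{22} = 0, so R_2 = 119.8/9 = 13.31 kN.

R_2 = 13.31 kN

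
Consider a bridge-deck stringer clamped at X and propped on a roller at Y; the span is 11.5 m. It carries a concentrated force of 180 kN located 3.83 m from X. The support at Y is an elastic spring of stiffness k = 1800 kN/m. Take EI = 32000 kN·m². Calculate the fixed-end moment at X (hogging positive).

Remove the prop at Y; the released (primary) structure is a cantilever built in at X.
Primary-structure tip deflection at Y by superposition:
  point load 180 at a = 3.83: Pa²(3L − a)/(6EI) = 13497/EI
Tip deflection under a unit load at Y: L³/(3EI) = 507/EI.
With EI = 32000 kN·m²: δ_0 = 0.42178 m and δ_{YY} = 0.015842 m/kN.
Compatibility — the spring shortens by R_Y/k under the reaction it provides: δ_0 − R_Y·δ_{YY} = R_Y/k. With 1/k = 0.000556 m/kN, R_Y = δ_0 / (δ_{YY} + 1/k) = 0.42178 / (0.015842 + 0.000556) = 25.72 kN.
Moment equilibrium about X: M_X = Σ(load moments about X) − R_Y·L = 689.4 − 25.72×11.5 = 393.6 kN·m.

M_X = 393.6 kN·m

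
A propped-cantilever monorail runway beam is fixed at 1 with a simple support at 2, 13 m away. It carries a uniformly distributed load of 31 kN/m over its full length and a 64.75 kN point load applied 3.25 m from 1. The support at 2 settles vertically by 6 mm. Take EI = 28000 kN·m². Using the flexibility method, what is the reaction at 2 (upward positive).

Take the reaction at 2 as the redundant and release it; the primary structure is a cantilever fixed at 1.
Primary-structure tip deflection at 2 by superposition:
  UDL 31: wL⁴/(8EI) = 110674/EI
  point load 64.75 at a = 3.25: Pa²(3L − a)/(6EI) = 4075/EI
  δ_0 = 114749/EI
Tip deflection under a unit load at 2: L³/(3EI) = 732.3/EI.
With EI = 28000 kN·m²: δ_0 = 4.0982 m and δ_{22} = 0.026155 m/kN.
Compatibility — the beam at 2 must follow the support down by 0.006 m: δ_0 − R_2·δ_{22} = 0.006, so R_2 = (4.0982 − 0.006)/0.026155 = 156.5 kN.

R_2 = 156.5 kN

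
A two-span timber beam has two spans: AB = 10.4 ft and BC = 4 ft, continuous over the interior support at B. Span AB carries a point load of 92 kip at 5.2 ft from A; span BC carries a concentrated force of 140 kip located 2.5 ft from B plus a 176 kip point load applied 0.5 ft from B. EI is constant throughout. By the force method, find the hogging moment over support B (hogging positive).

Insert a hinge at B; M_B is the redundant, and each span becomes simply supported.
Discontinuity in slope at B on the released structure — sum the simple-span end rotations:
  span AB: point load 92 at a = 5.2: Pab(L + a)/(6LEI) = 621.9/EI
  span BC: point load 140 at a = 2.5: Pab(L + b)/(6LEI) = 120.3/EI
  span BC: point load 176 at a = 0.5: Pab(L + b)/(6LEI) = 96.25/EI
  relative rotation θ_0 = (621.9 + 216.6)/EI = 838.5/EI
A unit hogging moment at B produces rotation L₁/(3EI) + L₂/(3EI) = 4.8/EI.
Slope continuity at B: θ_0 = M_B·4.8/EI, so M_B = 838.5/4.8 = 174.7 kip·ft (hogging).

M_B = 174.7 kip·ft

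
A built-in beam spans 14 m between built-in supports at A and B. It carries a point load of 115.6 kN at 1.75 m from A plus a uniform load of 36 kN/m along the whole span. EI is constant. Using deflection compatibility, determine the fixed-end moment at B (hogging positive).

M_B = 610.1 kN·m

Take the two fixed-end moments M_A, M_B as redundants; the released structure is the simple span AB.
On the primary (simply-supported) span, the end slopes from the loading are:
  at A: point load 115.6 at a = 1.75: Pab(L + b)/(6LEI) = 774.4/EI
  at B: point load 115.6 at a = 1.75: Pab(L + a)/(6LEI) = 464.7/EI
  at A: UDL 36: wL³/(24EI) = 4116/EI
  at B: UDL 36: wL³/(24EI) = 4116/EI
  θ_A0 = 4890/EI,  θ_B0 = 4581/EI
Flexibility coefficients: a unit moment at one end gives L/(3EI) there and L/(6EI) at the far end, so f₁₁ = f₂₂ = 4.667/EI and f₁₂ = f₂₁ = 2.333/EI.
Compatibility — zero rotation at each built-in end:
  4.667 M_A + 2.333 M_B = 4890
  2.333 M_A + 4.667 M_B = 4581
Solving the pair gives M_A = 742.9 kN·m and M_B = 610.1 kN·m (hogging).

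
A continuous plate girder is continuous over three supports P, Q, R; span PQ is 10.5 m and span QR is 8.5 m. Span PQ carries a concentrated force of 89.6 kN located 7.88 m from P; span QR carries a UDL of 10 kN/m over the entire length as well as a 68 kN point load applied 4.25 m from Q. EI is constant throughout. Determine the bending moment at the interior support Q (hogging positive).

M_Q = 174.1 kN·m

Take M_Q as the redundant. Released structure: two simple spans PQ and QR with a hinge at Q.
Discontinuity in slope at Q on the released structure — sum the simple-span end rotations:
  span PQ: point load 89.6 at a = 7.88: Pab(L + a)/(6LEI) = 539.7/EI
  span QR: UDL 10: wL³/(24EI) = 255.9/EI
  span QR: point load 68 at a = 4.25: Pab(L + b)/(6LEI) = 307.1/EI
  relative rotation θ_0 = (539.7 + 562.9)/EI = 1103/EI
A unit hogging moment at Q produces rotation L₁/(3EI) + L₂/(3EI) = 6.333/EI.
Compatibility: M_Q·(L₁+L₂)/(3EI) = θ_0, giving M_Q = 174.1 kN·m (hogging).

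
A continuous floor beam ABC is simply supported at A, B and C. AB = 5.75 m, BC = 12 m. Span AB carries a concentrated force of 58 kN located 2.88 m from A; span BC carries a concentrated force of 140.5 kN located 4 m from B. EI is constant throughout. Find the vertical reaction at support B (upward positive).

R_B = 182.2 kN

Release continuity at B by inserting a hinge; the redundant is the internal moment M_B. The primary structure is two simply-supported spans AB and BC.
Discontinuity in slope at B on the released structure — sum the simple-span end rotations:
  span AB: point load 58 at a = 2.88: Pab(L + a)/(6LEI) = 119.9/EI
  span BC: point load 140.5 at a = 4: Pab(L + b)/(6LEI) = 1249/EI
  relative rotation θ_0 = (119.9 + 1249)/EI = 1369/EI
A unit hogging moment at B produces rotation L₁/(3EI) + L₂/(3EI) = 5.917/EI.
Compatibility: M_B·(L₁+L₂)/(3EI) = θ_0, giving M_B = 231.3 kN·m (hogging).
Span AB, ΣM about A with M_B applied at B: R_B^{AB}·5.75 = 167 + 231.3, so R_B^{AB} = 69.28 kN and R_A = 58 − 69.28 = -11.28 kN.
Span BC, ΣM about C: R_B^{BC}·12 = 1124 + 231.3, so R_B^{BC} = 112.9 kN and R_C = 140.5 − 112.9 = 27.55 kN.
R_B = 69.28 + 112.9 = 182.2 kN.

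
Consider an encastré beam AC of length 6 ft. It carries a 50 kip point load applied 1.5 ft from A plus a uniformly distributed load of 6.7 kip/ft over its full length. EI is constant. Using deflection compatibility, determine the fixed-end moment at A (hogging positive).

M_A = 62.29 kip·ft

Release both end moments; the primary structure is a simply-supported span AC with redundants M_A and M_C.
Simple-span end rotations at A and C under the given loads:
  at A: point load 50 at a = 1.5: Pab(L + b)/(6LEI) = 98.44/EI
  at C: point load 50 at a = 1.5: Pab(L + a)/(6LEI) = 70.31/EI
  at A: UDL 6.7: wL³/(24EI) = 60.3/EI
  at C: UDL 6.7: wL³/(24EI) = 60.3/EI
  θ_A0 = 158.7/EI,  θ_C0 = 130.6/EI
Flexibility coefficients: a unit moment at one end gives L/(3EI) there and L/(6EI) at the far end, so f₁₁ = f₂₂ = 2/EI and f₁₂ = f₂₁ = 1/EI.
Compatibility — zero rotation at each built-in end:
  2 M_A + 1 M_C = 158.7
  1 M_A + 2 M_C = 130.6
Solving the pair gives M_A = 62.29 kip·ft and M_C = 34.16 kip·ft (hogging).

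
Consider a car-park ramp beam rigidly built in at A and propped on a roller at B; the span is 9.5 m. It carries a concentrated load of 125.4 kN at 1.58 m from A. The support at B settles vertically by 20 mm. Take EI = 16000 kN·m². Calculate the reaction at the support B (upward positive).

R_B = 3.795 kN

Take the reaction at B as the redundant and release it; the primary structure is a cantilever fixed at A.
Primary-structure tip deflection at B by superposition:
  point load 125.4 at a = 1.58: Pa²(3L − a)/(6EI) = 1405/EI
Tip deflection under a unit load at B: L³/(3EI) = 285.8/EI.
With EI = 16000 kN·m²: δ_0 = 0.087784 m and δ_{BB} = 0.017862 m/kN.
Compatibility — the beam at B must follow the support down by 0.02 m: δ_0 − R_B·δ_{BB} = 0.02, so R_B = (0.087784 − 0.02)/0.017862 = 3.795 kN.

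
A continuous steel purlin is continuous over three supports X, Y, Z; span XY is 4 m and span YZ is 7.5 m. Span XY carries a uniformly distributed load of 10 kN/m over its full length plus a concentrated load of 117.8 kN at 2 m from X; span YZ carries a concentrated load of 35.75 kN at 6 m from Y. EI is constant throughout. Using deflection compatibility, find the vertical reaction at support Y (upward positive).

R_Y = 106.9 kN

Insert a hinge at Y; M_Y is the redundant, and each span becomes simply supported.
End slopes at the hinge Y, treating each span as simply supported:
  span XY: UDL 10: wL³/(24EI) = 26.67/EI
  span XY: point load 117.8 at a = 2: Pab(L + a)/(6LEI) = 117.8/EI
  span YZ: point load 35.75 at a = 6: Pab(L + b)/(6LEI) = 64.35/EI
  relative rotation θ_0 = (144.5 + 64.35)/EI = 208.8/EI
A unit hogging moment at Y produces rotation L₁/(3EI) + L₂/(3EI) = 3.833/EI.
Slope continuity at Y: θ_0 = M_Y·3.833/EI, so M_Y = 208.8/3.833 = 54.47 kN·m (hogging).
Span XY, ΣM about X with M_Y applied at Y: R_Y^{XY}·4 = 315.6 + 54.47, so R_Y^{XY} = 92.52 kN and R_X = 157.8 − 92.52 = 65.28 kN.
Span YZ, ΣM about Z: R_Y^{YZ}·7.5 = 53.62 + 54.47, so R_Y^{YZ} = 14.41 kN and R_Z = 35.75 − 14.41 = 21.34 kN.
R_Y = 92.52 + 14.41 = 106.9 kN.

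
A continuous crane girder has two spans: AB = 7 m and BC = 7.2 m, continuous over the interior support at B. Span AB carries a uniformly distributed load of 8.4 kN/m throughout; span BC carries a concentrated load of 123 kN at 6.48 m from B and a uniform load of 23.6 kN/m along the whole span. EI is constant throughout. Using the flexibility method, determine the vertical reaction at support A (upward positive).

Take M_B as the redundant. Released structure: two simple spans AB and BC with a hinge at B.
Discontinuity in slope at B on the released structure — sum the simple-span end rotations:
  span AB: UDL 8.4: wL³/(24EI) = 120/EI
  span BC: point load 123 at a = 6.48: Pab(L + b)/(6LEI) = 105.2/EI
  span BC: UDL 23.6: wL³/(24EI) = 367/EI
  relative rotation θ_0 = (120 + 472.2)/EI = 592.3/EI
A unit hogging moment at B produces rotation L₁/(3EI) + L₂/(3EI) = 4.733/EI.
Compatibility: M_B·(L₁+L₂)/(3EI) = θ_0, giving M_B = 125.1 kN·m (hogging).
Span AB, ΣM about A with M_B applied at B: R_B^{AB}·7 = 205.8 + 125.1, so R_B^{AB} = 47.28 kN and R_A = 58.8 − 47.28 = 11.52 kN.

R_A = 11.52 kN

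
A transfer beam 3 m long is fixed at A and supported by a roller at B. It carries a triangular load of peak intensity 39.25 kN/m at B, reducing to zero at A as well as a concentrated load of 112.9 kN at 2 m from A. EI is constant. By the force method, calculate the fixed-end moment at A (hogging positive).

Choose R_B as the redundant. The primary structure is the cantilever fixed at A.
Free-end deflection of the primary structure under the applied loading (downward +):
  triangular load, peak 39.25 at the free end: 11w₀L⁴/(120EI) = 291.4/EI
  point load 112.9 at a = 2: Pa²(3L − a)/(6EI) = 526.9/EI
  δ_0 = 818.3/EI
Flexibility coefficient — unit upward force at B: δ_{BB} = L³/(3EI) = 9/EI.
The prop prevents deflection at B: R_B = δ_0/δ_{BB} = 818.3/9 = 90.92 kN.
Moment equilibrium about A: M_A = Σ(load moments about A) − R_B·L = 343.6 − 90.92×3 = 70.78 kN·m.

M_A = 70.78 kN·m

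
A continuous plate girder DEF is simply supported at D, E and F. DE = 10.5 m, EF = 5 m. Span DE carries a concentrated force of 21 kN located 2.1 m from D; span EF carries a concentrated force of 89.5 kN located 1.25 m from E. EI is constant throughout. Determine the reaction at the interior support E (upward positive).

R_E = 82.55 kN

Release continuity at E by inserting a hinge; the redundant is the internal moment M_E. The primary structure is two simply-supported spans DE and EF.
Discontinuity in slope at E on the released structure — sum the simple-span end rotations:
  span DE: point load 21 at a = 2.1: Pab(L + a)/(6LEI) = 74.09/EI
  span EF: point load 89.5 at a = 1.25: Pab(L + b)/(6LEI) = 122.4/EI
  relative rotation θ_0 = (74.09 + 122.4)/EI = 196.5/EI
A unit hogging moment at E produces rotation L₁/(3EI) + L₂/(3EI) = 5.167/EI.
Slope continuity at E: θ_0 = M_E·5.167/EI, so M_E = 196.5/5.167 = 38.02 kN·m (hogging).
Span DE, ΣM about D with M_E applied at E: R_E^{DE}·10.5 = 44.1 + 38.02, so R_E^{DE} = 7.821 kN and R_D = 21 − 7.821 = 13.18 kN.
Span EF, ΣM about F: R_E^{EF}·5 = 335.6 + 38.02, so R_E^{EF} = 74.73 kN and R_F = 89.5 − 74.73 = 14.77 kN.
R_E = 7.821 + 74.73 = 82.55 kN.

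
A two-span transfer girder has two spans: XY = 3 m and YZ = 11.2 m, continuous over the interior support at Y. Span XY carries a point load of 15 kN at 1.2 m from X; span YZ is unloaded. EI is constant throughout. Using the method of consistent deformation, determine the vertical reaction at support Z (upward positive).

Release continuity at Y by inserting a hinge; the redundant is the internal moment M_Y. The primary structure is two simply-supported spans XY and YZ.
End slopes at the hinge Y, treating each span as simply supported:
  span XY: point load 15 at a = 1.2: Pab(L + a)/(6LEI) = 7.56/EI
  relative rotation θ_0 = (7.56 + 0)/EI = 7.56/EI
A unit hogging moment at Y produces rotation L₁/(3EI) + L₂/(3EI) = 4.733/EI.
Slope continuity at Y: θ_0 = M_Y·4.733/EI, so M_Y = 7.56/4.733 = 1.597 kN·m (hogging).
Span YZ, ΣM about Z: R_Y^{YZ}·11.2 = 0 + 1.597, so R_Y^{YZ} = 0.1426 kN and R_Z = 0 − 0.1426 = -0.1426 kN.

R_Z = -0.1426 kN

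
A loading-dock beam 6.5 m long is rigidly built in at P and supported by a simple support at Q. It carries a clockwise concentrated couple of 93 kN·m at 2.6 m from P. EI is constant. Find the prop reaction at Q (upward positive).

R_Q = 13.74 kN

Take the reaction at Q as the redundant and release it; the primary structure is a cantilever fixed at P.
Deflection at Q on the released cantilever, summing each load's contribution:
  clockwise couple 93 at a = 2.6: M₀a(2L − a)/(2EI) = 1257/EI
Tip deflection under a unit load at Q: L³/(3EI) = 91.54/EI.
The prop prevents deflection at Q: R_Q = δ_0/δ_{QQ} = 1257/91.54 = 13.74 kN.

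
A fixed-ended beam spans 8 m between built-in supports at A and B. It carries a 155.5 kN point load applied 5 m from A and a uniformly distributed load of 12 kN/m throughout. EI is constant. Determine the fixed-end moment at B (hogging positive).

Release both end moments; the primary structure is a simply-supported span AB with redundants M_A and M_B.
End rotations of the released simple span under the applied load (×1/EI):
  at A: point load 155.5 at a = 5: Pab(L + b)/(6LEI) = 534.5/EI
  at B: point load 155.5 at a = 5: Pab(L + a)/(6LEI) = 631.7/EI
  at A: UDL 12: wL³/(24EI) = 256/EI
  at B: UDL 12: wL³/(24EI) = 256/EI
  θ_A0 = 790.5/EI,  θ_B0 = 887.7/EI
Flexibility coefficients: a unit moment at one end gives L/(3EI) there and L/(6EI) at the far end, so f₁₁ = f₂₂ = 2.667/EI and f₁₂ = f₂₁ = 1.333/EI.
Compatibility — zero rotation at each built-in end:
  2.667 M_A + 1.333 M_B = 790.5
  1.333 M_A + 2.667 M_B = 887.7
Solving the pair gives M_A = 173.3 kN·m and M_B = 246.2 kN·m (hogging).

M_B = 246.2 kN·m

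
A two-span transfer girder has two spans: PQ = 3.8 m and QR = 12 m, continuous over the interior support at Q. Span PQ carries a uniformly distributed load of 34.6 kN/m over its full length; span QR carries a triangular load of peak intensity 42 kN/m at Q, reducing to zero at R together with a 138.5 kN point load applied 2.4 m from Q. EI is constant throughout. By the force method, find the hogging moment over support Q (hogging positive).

M_Q = 503 kN·m

Insert a hinge at Q; M_Q is the redundant, and each span becomes simply supported.
Rotations at Q on the released spans (each span's end-slope, ×1/EI):
  span PQ: UDL 34.6: wL³/(24EI) = 79.11/EI
  span QR: triangular load, peak 42: w₀L³/(45EI) = 1613/EI
  span QR: point load 138.5 at a = 2.4: Pab(L + b)/(6LEI) = 957.3/EI
  relative rotation θ_0 = (79.11 + 2570)/EI = 2649/EI
A unit hogging moment at Q produces rotation L₁/(3EI) + L₂/(3EI) = 5.267/EI.
Slope continuity at Q: θ_0 = M_Q·5.267/EI, so M_Q = 2649/5.267 = 503 kN·m (hogging).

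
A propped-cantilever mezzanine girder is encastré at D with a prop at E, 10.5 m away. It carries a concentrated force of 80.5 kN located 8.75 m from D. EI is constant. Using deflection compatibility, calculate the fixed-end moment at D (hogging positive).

Take the reaction at E as the redundant and release it; the primary structure is a cantilever fixed at D.
Deflection at E on the released cantilever, summing each load's contribution:
  point load 80.5 at a = 8.75: Pa²(3L − a)/(6EI) = 23369/EI
Tip deflection under a unit load at E: L³/(3EI) = 385.9/EI.
The prop prevents deflection at E: R_E = δ_0/δ_{EE} = 23369/385.9 = 60.56 kN.
Moment equilibrium about D: M_D = Σ(load moments about D) − R_E·L = 704.4 − 60.56×10.5 = 68.48 kN·m.

M_D = 68.48 kN·m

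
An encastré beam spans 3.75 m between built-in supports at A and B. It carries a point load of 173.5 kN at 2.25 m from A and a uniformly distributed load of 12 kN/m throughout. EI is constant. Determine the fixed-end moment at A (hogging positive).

M_A = 76.52 kN·m

Take the two fixed-end moments M_A, M_B as redundants; the released structure is the simple span AB.
End rotations of the released simple span under the applied load (×1/EI):
  at A: point load 173.5 at a = 2.25: Pab(L + b)/(6LEI) = 136.6/EI
  at B: point load 173.5 at a = 2.25: Pab(L + a)/(6LEI) = 156.2/EI
  at A: UDL 12: wL³/(24EI) = 26.37/EI
  at B: UDL 12: wL³/(24EI) = 26.37/EI
  θ_A0 = 163/EI,  θ_B0 = 182.5/EI
Flexibility coefficients: a unit moment at one end gives L/(3EI) there and L/(6EI) at the far end, so f₁₁ = f₂₂ = 1.25/EI and f₁₂ = f₂₁ = 0.625/EI.
Compatibility — zero rotation at each built-in end:
  1.25 M_A + 0.625 M_B = 163
  0.625 M_A + 1.25 M_B = 182.5
Solving the pair gives M_A = 76.52 kN·m and M_B = 107.8 kN·m (hogging).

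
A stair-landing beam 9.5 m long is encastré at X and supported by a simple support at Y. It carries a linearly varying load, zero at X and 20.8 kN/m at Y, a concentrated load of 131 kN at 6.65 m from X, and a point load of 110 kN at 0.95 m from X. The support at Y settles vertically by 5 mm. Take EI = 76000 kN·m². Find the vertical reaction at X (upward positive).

Release the roller at Y. Primary structure: cantilever fixed at X.
Downward deflection at the released point Y due to the loads:
  triangular load, peak 20.8 at the free end: 11w₀L⁴/(120EI) = 15530/EI
  point load 131 at a = 6.65: Pa²(3L − a)/(6EI) = 21097/EI
  point load 110 at a = 0.95: Pa²(3L − a)/(6EI) = 455.8/EI
  δ_0 = 37082/EI
Flexibility coefficient — unit upward force at Y: δ_{YY} = L³/(3EI) = 285.8/EI.
With EI = 76000 kN·m²: δ_0 = 0.48793 m and δ_{YY} = 0.00376 m/kN.
Compatibility — the beam at Y must follow the support down by 0.005 m: δ_0 − R_Y·δ_{YY} = 0.005, so R_Y = (0.48793 − 0.005)/0.00376 = 128.4 kN.
Vertical equilibrium: R_X = ΣP − R_Y = 339.8 − 128.4 = 211.4 kN.

R_X = 211.4 kN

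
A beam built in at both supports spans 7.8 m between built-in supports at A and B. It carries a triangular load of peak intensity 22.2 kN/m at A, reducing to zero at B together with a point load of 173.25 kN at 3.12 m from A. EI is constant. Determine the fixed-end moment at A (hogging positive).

Release both end moments; the primary structure is a simply-supported span AB with redundants M_A and M_B.
On the primary (simply-supported) span, the end slopes from the loading are:
  at A: triangular load, peak 22.2: w₀L³/(45EI) = 234.1/EI
  at B: triangular load, peak 22.2: 7w₀L³/(360EI) = 204.8/EI
  at A: point load 173.25 at a = 3.12: Pab(L + b)/(6LEI) = 674.6/EI
  at B: point load 173.25 at a = 3.12: Pab(L + a)/(6LEI) = 590.3/EI
  θ_A0 = 908.7/EI,  θ_B0 = 795.1/EI
Flexibility coefficients: a unit moment at one end gives L/(3EI) there and L/(6EI) at the far end, so f₁₁ = f₂₂ = 2.6/EI and f₁₂ = f₂₁ = 1.3/EI.
Compatibility — zero rotation at each built-in end:
  2.6 M_A + 1.3 M_B = 908.7
  1.3 M_A + 2.6 M_B = 795.1
Solving the pair gives M_A = 262.1 kN·m and M_B = 174.8 kN·m (hogging).

M_A = 262.1 kN·m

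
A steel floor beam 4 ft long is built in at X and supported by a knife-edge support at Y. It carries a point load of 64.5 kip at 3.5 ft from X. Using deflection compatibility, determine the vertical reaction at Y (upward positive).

R_Y = 52.47 kip

Release the roller at Y. Primary structure: cantilever fixed at X.
Deflection at Y on the released cantilever, summing each load's contribution:
  point load 64.5 at a = 3.5: Pa²(3L − a)/(6EI) = 1119/EI
Tip deflection under a unit load at Y: L³/(3EI) = 21.33/EI.
Compatibility at Y: δ_0 − R_Y·δ_{YY} = 0, so R_Y = 1119/21.33 = 52.47 kip.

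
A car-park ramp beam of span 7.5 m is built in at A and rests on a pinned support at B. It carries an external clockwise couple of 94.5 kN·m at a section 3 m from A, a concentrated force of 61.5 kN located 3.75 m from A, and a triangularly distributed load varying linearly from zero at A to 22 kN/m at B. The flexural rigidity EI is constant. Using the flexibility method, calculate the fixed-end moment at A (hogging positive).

Release the roller at B. Primary structure: cantilever fixed at A.
Free-end deflection of the primary structure under the applied loading (downward +):
  clockwise couple 94.5 at a = 3: M₀a(2L − a)/(2EI) = 1701/EI
  point load 61.5 at a = 3.75: Pa²(3L − a)/(6EI) = 2703/EI
  triangular load, peak 22 at the free end: 11w₀L⁴/(120EI) = 6381/EI
  δ_0 = 10784/EI
Flexibility coefficient — unit upward force at B: δ_{BB} = L³/(3EI) = 140.6/EI.
Compatibility at B: δ_0 − R_B·δ_{BB} = 0, so R_B = 10784/140.6 = 76.69 kN.
Moment equilibrium about A: M_A = Σ(load moments about A) − R_B·L = 737.6 − 76.69×7.5 = 162.5 kN·m.

M_A = 162.5 kN·m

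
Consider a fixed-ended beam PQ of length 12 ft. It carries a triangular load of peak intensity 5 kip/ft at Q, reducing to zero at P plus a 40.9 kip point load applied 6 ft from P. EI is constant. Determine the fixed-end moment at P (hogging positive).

Take the two fixed-end moments M_P, M_Q as redundants; the released structure is the simple span PQ.
Simple-span end rotations at P and Q under the given loads:
  at P: triangular load, peak 5: 7w₀L³/(360EI) = 168/EI
  at Q: triangular load, peak 5: w₀L³/(45EI) = 192/EI
  at P: point load 40.9 at a = 6: Pab(L + b)/(6LEI) = 368.1/EI
  at Q: point load 40.9 at a = 6: Pab(L + a)/(6LEI) = 368.1/EI
  θ_P0 = 536.1/EI,  θ_Q0 = 560.1/EI
Flexibility coefficients: a unit moment at one end gives L/(3EI) there and L/(6EI) at the far end, so f₁₁ = f₂₂ = 4/EI and f₁₂ = f₂₁ = 2/EI.
Compatibility — zero rotation at each built-in end:
  4 M_P + 2 M_Q = 536.1
  2 M_P + 4 M_Q = 560.1
Solving the pair gives M_P = 85.35 kip·ft and M_Q = 97.35 kip·ft (hogging).

M_P = 85.35 kip·ft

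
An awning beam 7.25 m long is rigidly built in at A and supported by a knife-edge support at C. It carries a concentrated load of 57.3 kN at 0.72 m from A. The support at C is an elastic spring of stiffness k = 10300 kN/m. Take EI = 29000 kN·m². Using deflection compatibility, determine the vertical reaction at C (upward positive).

R_C = 0.8019 kN

Remove the prop at C; the released (primary) structure is a cantilever built in at A.
Primary-structure tip deflection at C by superposition:
  point load 57.3 at a = 0.72: Pa²(3L − a)/(6EI) = 104.1/EI
Flexibility coefficient — unit upward force at C: δ_{CC} = L³/(3EI) = 127/EI.
With EI = 29000 kN·m²: δ_0 = 0.00359 m and δ_{CC} = 0.00438 m/kN.
Compatibility — the spring shortens by R_C/k under the reaction it provides: δ_0 − R_C·δ_{CC} = R_C/k. With 1/k = 0.000097 m/kN, R_C = δ_0 / (δ_{CC} + 1/k) = 0.00359 / (0.00438 + 0.000097) = 0.8019 kN.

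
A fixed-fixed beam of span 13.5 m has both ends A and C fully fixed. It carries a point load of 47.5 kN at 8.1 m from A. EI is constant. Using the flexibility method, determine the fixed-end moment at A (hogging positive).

M_A = 61.56 kN·m

Release both end moments; the primary structure is a simply-supported span AC with redundants M_A and M_C.
On the primary (simply-supported) span, the end slopes from the loading are:
  at A: point load 47.5 at a = 8.1: Pab(L + b)/(6LEI) = 484.8/EI
  at C: point load 47.5 at a = 8.1: Pab(L + a)/(6LEI) = 554/EI
  θ_A0 = 484.8/EI,  θ_C0 = 554/EI
Flexibility coefficients: a unit moment at one end gives L/(3EI) there and L/(6EI) at the far end, so f₁₁ = f₂₂ = 4.5/EI and f₁₂ = f₂₁ = 2.25/EI.
Compatibility — zero rotation at each built-in end:
  4.5 M_A + 2.25 M_C = 484.8
  2.25 M_A + 4.5 M_C = 554
Solving the pair gives M_A = 61.56 kN·m and M_C = 92.34 kN·m (hogging).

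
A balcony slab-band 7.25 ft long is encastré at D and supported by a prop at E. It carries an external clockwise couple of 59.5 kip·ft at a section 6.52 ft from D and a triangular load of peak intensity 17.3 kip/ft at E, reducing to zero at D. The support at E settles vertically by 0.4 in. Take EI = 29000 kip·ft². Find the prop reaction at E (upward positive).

Remove the prop at E; the released (primary) structure is a cantilever built in at D.
Downward deflection at the released point E due to the loads:
  clockwise couple 59.5 at a = 6.52: M₀a(2L − a)/(2EI) = 1548/EI
  triangular load, peak 17.3 at the free end: 11w₀L⁴/(120EI) = 4381/EI
  δ_0 = 5929/EI
Flexibility coefficient — unit upward force at E: δ_{EE} = L³/(3EI) = 127/EI.
With EI = 29000 kip·ft²: δ_0 = 0.20446 ft and δ_{EE} = 0.00438 ft/kip.
Compatibility — the beam at E must follow the support down by 0.03333 ft: δ_0 − R_E·δ_{EE} = 0.03333, so R_E = (0.20446 − 0.03333)/0.00438 = 39.07 kip.

R_E = 39.07 kip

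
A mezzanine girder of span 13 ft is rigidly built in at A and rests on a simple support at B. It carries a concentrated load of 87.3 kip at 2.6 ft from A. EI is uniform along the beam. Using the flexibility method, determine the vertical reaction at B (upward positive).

R_B = 4.889 kip

Remove the prop at B; the released (primary) structure is a cantilever built in at A.
Deflection at B on the released cantilever, summing each load's contribution:
  point load 87.3 at a = 2.6: Pa²(3L − a)/(6EI) = 3580/EI
Tip deflection under a unit load at B: L³/(3EI) = 732.3/EI.
Compatibility at B: δ_0 − R_B·δ_{BB} = 0, so R_B = 3580/732.3 = 4.889 kip.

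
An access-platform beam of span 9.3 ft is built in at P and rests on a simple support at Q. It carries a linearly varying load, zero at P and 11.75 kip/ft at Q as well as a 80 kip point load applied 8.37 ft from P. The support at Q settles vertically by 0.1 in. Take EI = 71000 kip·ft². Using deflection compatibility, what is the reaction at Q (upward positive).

R_Q = 95.88 kip

Release the roller at Q. Primary structure: cantilever fixed at P.
Deflection at Q on the released cantilever, summing each load's contribution:
  triangular load, peak 11.75 at the free end: 11w₀L⁴/(120EI) = 8057/EI
  point load 80 at a = 8.37: Pa²(3L − a)/(6EI) = 18243/EI
  δ_0 = 26300/EI
Flexibility coefficient — unit upward force at Q: δ_{QQ} = L³/(3EI) = 268.1/EI.
With EI = 71000 kip·ft²: δ_0 = 0.37042 ft and δ_{QQ} = 0.003776 ft/kip.
Compatibility — the beam at Q must follow the support down by 0.008333 ft: δ_0 − R_Q·δ_{QQ} = 0.008333, so R_Q = (0.37042 − 0.008333)/0.003776 = 95.88 kip.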